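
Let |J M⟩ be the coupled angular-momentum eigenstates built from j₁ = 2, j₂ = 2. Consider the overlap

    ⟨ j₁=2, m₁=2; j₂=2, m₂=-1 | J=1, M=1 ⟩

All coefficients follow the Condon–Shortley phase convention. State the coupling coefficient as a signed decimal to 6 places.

+√(1/5) = +0.447214

√[3·3!1!1!/6! · 4!0!1!3!2!0!] = √(36/5)
  +(−1)^0/∏(0,3,0,1,1,0)! = 1/6  (running 1/6)
⟨..|..⟩ = √(36/5)·(1/6) = +0.447214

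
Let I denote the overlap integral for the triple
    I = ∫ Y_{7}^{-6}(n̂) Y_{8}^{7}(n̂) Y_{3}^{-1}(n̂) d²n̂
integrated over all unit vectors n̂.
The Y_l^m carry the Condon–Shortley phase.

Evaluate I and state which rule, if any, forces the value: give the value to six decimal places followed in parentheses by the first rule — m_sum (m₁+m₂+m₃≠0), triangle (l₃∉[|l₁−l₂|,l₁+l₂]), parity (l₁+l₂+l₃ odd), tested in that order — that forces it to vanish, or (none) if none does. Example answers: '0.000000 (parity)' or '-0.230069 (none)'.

m-sum 0 ✓  L=18 even ✓  1≤3≤15 ✓
Π(2lᵢ+1) = 15×17×7 = 1785
triangle coeff Δ(7,8,3) = 1/5290740
Σ_t [5,7]: t=5:−1/7257600 t=6:+1/2073600 t=7:−1/7257600 = 1/4838400
(3j)²=252/20995 [(7 8 3; 0 0 0)], sign=-1
Σ_t [11,12]: t=11:−1/1916006400 t=12:+1/2874009600 = -1/5748019200
(3j)²=13/5814 [(7 8 3; -6 7 -1)], sign=-1
⇒ 4πI² = 294/6137
I = (+1)√(294/6137/(4π)) = 0.06174342
No selection rule forces the value: the integral is nonzero (none).

0.061743 (none)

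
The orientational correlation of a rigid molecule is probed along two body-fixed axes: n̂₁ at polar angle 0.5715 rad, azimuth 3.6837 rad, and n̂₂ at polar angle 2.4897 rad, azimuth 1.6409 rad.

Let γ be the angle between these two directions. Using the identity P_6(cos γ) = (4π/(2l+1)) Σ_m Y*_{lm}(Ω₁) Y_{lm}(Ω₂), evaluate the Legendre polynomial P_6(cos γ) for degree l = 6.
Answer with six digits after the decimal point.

Addition theorem: P_6(cos γ) = (4π/13) Σ_m Y*_{lm}(Ω₁) Y_{lm}(Ω₂), m = −6…6:
  m=-6: Y*=(-0.012023, -0.001341)  Y=(-0.021990, 0.009837)  product (0.000278, -0.000089)
  m=-5: Y*=(0.059205, -0.027228)  Y=(0.037546, 0.102694)  product (0.005019, 0.005058)
  m=-4: Y*=(-0.116536, 0.171209)  Y=(0.276423, -0.079611)  product (-0.018583, 0.056604)
  m=-3: Y*=(0.023008, -0.413942)  Y=(-0.095381, -0.446816)  product (-0.187151, 0.029202)
  m=-2: Y*=(0.213047, 0.402732)  Y=(-0.332752, 0.046962)  product (-0.089805, -0.124005)
  m=-1: Y*=(-0.046920, -0.028260)  Y=(-0.010854, -0.154574)  product (-0.003859, 0.007559)
  m=+0: Y*=(-0.418347, -0.000000)  Y=(-0.390609, 0.000000)  product (0.163410, 0.000000)
  m=+1: Y*=(0.046920, -0.028260)  Y=(0.010854, -0.154574)  product (-0.003859, -0.007559)
  m=+2: Y*=(0.213047, -0.402732)  Y=(-0.332752, -0.046962)  product (-0.089805, 0.124005)
  m=+3: Y*=(-0.023008, -0.413942)  Y=(0.095381, -0.446816)  product (-0.187151, -0.029202)
  m=+4: Y*=(-0.116536, -0.171209)  Y=(0.276423, 0.079611)  product (-0.018583, -0.056604)
  m=+5: Y*=(-0.059205, -0.027228)  Y=(-0.037546, 0.102694)  product (0.005019, -0.005058)
  m=+6: Y*=(-0.012023, 0.001341)  Y=(-0.021990, -0.009837)  product (0.000278, 0.000089)
Σ over m = (-0.424793, 0.000000); ×(4π/13) → (-0.410624, 0.000000). Real part: -0.410624

-0.410624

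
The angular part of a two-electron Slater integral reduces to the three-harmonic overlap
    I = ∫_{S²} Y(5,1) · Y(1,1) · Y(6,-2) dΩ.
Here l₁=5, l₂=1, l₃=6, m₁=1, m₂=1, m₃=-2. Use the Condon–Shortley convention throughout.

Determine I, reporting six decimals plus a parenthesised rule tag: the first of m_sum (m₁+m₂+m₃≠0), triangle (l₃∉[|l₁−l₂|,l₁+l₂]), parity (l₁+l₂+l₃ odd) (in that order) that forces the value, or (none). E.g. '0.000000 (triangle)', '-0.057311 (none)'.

0.216205 (none)

m-sum 0 ✓  L=12 even ✓  4≤6≤6 ✓
Π(2lᵢ+1) = 11×3×13 = 429
triangle coeff Δ(5,1,6) = 1/858
Σ_t [0,0]: t=0:+1/14400 = 1/14400
(3j)²=6/143 [(5 1 6; 0 0 0)], sign=+1
Σ_t [0,0]: t=0:+1/34560 = 1/34560
(3j)²=14/429 [(5 1 6; 1 1 -2)], sign=+1
⇒ 4πI² = 84/143
I = (+1)√(84/143/(4π)) = 0.21620548
No selection rule forces the value: the integral is nonzero (none).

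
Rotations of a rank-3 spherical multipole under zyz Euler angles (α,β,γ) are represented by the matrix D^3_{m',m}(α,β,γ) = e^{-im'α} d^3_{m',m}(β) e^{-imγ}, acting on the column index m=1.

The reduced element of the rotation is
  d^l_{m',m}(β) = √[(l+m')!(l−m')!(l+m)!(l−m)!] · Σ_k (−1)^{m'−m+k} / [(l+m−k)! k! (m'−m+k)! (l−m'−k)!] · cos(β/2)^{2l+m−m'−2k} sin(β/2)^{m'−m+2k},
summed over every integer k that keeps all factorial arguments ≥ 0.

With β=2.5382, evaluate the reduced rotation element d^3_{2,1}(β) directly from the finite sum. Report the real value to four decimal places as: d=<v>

d=0.1374

d^3_{2,1}(β=2.5382) via the finite sum:
With c≡cos(β/2)=0.297140 and s≡sin(β/2)=0.954834, N=[120·1·24·2]^{1/2}=75.894664
The bounds max(0,m−m')=0 and min(l+m,l−m')=1 give 2 terms
  k=0: (−1)^1·75.8947/(24)·0.2971^5·0.9548^1 = -0.006994
  k=1: (−1)^2·75.8947/(12)·0.2971^3·0.9548^3 = +0.144444
d^3_{2,1}(2.5382) = -0.006994 +0.144444 = +0.137449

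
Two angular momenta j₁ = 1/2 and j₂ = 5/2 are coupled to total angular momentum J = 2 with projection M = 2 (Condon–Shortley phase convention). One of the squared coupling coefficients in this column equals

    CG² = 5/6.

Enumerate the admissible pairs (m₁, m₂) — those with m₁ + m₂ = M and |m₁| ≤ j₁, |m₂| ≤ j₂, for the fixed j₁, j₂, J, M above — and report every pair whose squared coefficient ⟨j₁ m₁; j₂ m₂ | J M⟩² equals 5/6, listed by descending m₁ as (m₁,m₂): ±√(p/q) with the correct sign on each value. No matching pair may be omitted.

Admissible pairs with m₁+m₂ = M = 2: (-1/2,5/2), (1/2,3/2)
  (m₁,m₂)=(1/2,3/2): CG² = 1/6, CG = +√(1/6)
  (m₁,m₂)=(-1/2,5/2): CG² = 5/6, CG = −√(5/6)   ← matches the target
Pairs with CG² = 5/6: (-1/2,5/2): −√(5/6)

(-1/2,5/2): −√(5/6)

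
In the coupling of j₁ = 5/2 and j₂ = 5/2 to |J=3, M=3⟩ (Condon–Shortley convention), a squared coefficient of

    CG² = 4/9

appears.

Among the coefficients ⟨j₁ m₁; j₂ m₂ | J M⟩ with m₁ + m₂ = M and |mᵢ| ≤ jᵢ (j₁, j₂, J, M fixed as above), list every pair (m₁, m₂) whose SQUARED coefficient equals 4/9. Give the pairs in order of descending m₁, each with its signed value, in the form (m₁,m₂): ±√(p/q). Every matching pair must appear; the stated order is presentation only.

Admissible pairs with m₁+m₂ = M = 3: (1/2,5/2), (3/2,3/2), (5/2,1/2)
  (m₁,m₂)=(5/2,1/2): CG² = 5/18, CG = +√(5/18)
  (m₁,m₂)=(3/2,3/2): CG² = 4/9, CG = −√(4/9)   ← matches the target
  (m₁,m₂)=(1/2,5/2): CG² = 5/18, CG = +√(5/18)
Pairs with CG² = 4/9: (3/2,3/2): −√(4/9)

(3/2,3/2): −√(4/9)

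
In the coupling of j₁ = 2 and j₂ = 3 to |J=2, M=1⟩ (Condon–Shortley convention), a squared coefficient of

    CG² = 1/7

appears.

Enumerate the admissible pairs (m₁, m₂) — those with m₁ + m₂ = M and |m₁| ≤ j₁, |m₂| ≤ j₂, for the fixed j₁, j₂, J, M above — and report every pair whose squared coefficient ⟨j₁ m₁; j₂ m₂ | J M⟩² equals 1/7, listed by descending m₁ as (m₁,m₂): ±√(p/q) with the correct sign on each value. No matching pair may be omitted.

Admissible pairs with m₁+m₂ = M = 1: (-2,3), (-1,2), (0,1), (1,0), (2,-1)
  (m₁,m₂)=(2,-1): CG² = 3/14, CG = +√(3/14)
  (m₁,m₂)=(1,0): CG² = 2/7, CG = −√(2/7)
  (m₁,m₂)=(0,1): CG² = 1/7, CG = +√(1/7)   ← matches the target
  (m₁,m₂)=(-1,2): CG² = 0/1, CG = 0
  (m₁,m₂)=(-2,3): CG² = 5/14, CG = −√(5/14)
Pairs with CG² = 1/7: (0,1): +√(1/7)

(0,1): +√(1/7)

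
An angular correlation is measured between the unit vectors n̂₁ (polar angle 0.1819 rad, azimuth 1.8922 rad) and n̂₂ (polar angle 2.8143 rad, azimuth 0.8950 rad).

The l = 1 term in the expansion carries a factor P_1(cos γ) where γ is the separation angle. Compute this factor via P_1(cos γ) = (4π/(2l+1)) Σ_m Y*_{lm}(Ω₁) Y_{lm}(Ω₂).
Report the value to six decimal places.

Term-by-term m-sum for l=1 (normalisation 4π/3 = 4.188790):
  m=-1: (-0.019743, 0.059299) × (0.069476, -0.086658) = (0.003767, 0.005831)  (running Σ = (0.003767, 0.005831))
  m=0: (0.480541, -0.000000) × (-0.462666, 0.000000) = (-0.222330, 0.000000)  (running Σ = (-0.218563, 0.005831))
  m=1: (0.019743, 0.059299) × (-0.069476, -0.086658) = (0.003767, -0.005831)  (running Σ = (-0.214796, 0.000000))
Σ over m = (-0.214796, 0.000000); ×(4π/3) → (-0.899735, 0.000000). Real part: -0.899735

-0.899735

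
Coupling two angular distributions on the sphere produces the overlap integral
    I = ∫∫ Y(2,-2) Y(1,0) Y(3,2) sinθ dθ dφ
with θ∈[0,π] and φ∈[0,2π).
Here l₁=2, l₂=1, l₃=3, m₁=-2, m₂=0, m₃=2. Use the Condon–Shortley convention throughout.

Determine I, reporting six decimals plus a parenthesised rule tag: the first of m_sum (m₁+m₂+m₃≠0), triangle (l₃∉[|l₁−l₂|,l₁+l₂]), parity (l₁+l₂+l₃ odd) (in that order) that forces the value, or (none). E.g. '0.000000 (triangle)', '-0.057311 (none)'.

0.184674 (none)

m-sum 0 ✓  L=6 even ✓  1≤3≤3 ✓
Π(2lᵢ+1) = 5×3×7 = 105
triangle coeff Δ(2,1,3) = 1/105
Σ_t [0,0]: t=0:+1/4 = 1/4
(3j)²=3/35 [(2 1 3; 0 0 0)], sign=-1
Σ_t [0,0]: t=0:+1/24 = 1/24
(3j)²=1/21 [(2 1 3; -2 0 2)], sign=-1
⇒ 4πI² = 3/7
I = (+1)√(3/7/(4π)) = 0.18467439
No selection rule forces the value: the integral is nonzero (none).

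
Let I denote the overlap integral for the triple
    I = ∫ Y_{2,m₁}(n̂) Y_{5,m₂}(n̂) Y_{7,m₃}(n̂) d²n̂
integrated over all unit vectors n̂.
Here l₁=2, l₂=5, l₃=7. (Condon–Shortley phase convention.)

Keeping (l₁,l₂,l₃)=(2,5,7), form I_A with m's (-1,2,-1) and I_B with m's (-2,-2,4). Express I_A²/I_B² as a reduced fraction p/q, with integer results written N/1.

l's match ⇒ only the (l;m) 3-j factors differ between A and B.
A: triangle coeff Δ(2,5,7) = 1/15015; Σ_t [0,0]: t=0:+1/181440 = 1/181440; (3j)²=32/3003 [(2 5 7; -1 2 -1)], sign=+1
B: triangle coeff Δ(2,5,7) = 1/15015; Σ_t [0,0]: t=0:+1/725760 = 1/725760; (3j)²=2/91 [(2 5 7; -2 -2 4)], sign=-1
I_A²/I_B² = (32/3003)/(2/91) = 16/33

16/33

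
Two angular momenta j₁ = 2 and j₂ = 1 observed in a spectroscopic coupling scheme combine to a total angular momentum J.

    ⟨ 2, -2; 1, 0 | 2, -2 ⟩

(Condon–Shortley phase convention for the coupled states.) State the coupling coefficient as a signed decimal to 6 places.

√[5·1!3!1!/6! · 0!4!1!1!0!4!] = √(24)
  +(−1)^1/∏(1,0,3,0,0,1)! = -1/6  (running -1/6)
⟨..|..⟩ = √(24)·(-1/6) = -0.816497

−√(2/3) ≈ -0.816497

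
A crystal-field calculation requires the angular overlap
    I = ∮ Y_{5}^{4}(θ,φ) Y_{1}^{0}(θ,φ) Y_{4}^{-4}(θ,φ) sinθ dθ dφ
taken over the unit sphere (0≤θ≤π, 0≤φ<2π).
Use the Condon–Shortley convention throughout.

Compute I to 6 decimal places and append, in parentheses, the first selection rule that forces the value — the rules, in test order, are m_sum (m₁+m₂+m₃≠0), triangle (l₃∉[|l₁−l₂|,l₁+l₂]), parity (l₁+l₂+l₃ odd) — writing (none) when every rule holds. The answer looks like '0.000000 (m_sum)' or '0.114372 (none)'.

0.147319 (none)

m-sum 0 ✓  L=10 even ✓  4≤4≤6 ✓
Π(2lᵢ+1) = 11×3×9 = 297
triangle coeff Δ(5,1,4) = 1/495
Σ_t [1,1]: t=1:−1/576 = -1/576
(3j)²=5/99 [(5 1 4; 0 0 0)], sign=-1
Σ_t [1,1]: t=1:−1/40320 = -1/40320
(3j)²=1/55 [(5 1 4; 4 0 -4)], sign=-1
⇒ 4πI² = 3/11
I = (+1)√(3/11/(4π)) = 0.14731920
No selection rule forces the value: the integral is nonzero (none).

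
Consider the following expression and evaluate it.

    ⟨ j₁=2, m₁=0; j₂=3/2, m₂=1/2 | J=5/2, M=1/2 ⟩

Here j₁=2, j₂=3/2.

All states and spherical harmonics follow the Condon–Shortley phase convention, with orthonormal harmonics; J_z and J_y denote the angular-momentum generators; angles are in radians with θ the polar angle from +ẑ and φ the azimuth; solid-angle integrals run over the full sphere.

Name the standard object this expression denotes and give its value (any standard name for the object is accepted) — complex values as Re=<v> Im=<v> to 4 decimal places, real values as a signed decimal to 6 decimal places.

Clebsch–Gordan coefficient, −√(3/35) ≈ -0.292770

This is a Clebsch–Gordan (vector-coupling) coefficient.
triangle: 1!·3!·2!/7! = 12/5040
(j±m)!: 2!·2!·2!·1!·3!·2! = 96
prefactor² = (2J+1)·Δ·N² = 48/35
  k=0: +1/(0!·1!·2!·2!·1!·0!) = 1/4
  k=1: −1/(1!·0!·1!·1!·2!·1!) = -1/2
Σ = -1/4  ⇒  CG² = 48/35·(-1/4)² = 3/35
CG = −√(3/35) = -0.292770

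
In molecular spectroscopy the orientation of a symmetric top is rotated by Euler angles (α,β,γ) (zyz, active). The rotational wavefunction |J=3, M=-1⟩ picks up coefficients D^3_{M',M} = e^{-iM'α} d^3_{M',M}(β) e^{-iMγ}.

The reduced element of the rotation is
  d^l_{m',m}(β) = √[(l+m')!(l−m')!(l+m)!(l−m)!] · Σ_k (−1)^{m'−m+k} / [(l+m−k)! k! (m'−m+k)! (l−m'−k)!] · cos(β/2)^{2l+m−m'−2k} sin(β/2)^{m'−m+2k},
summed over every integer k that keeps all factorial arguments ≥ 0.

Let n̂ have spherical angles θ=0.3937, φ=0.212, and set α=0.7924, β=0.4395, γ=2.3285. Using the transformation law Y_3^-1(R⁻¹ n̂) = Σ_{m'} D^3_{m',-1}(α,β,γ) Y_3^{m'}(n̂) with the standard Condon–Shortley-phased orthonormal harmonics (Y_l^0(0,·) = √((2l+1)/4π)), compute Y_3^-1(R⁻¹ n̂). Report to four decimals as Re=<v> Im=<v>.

Need the full column D^3_{m',-1} for m'=−3..3 at α=0.7924, β=0.4395, γ=2.3285.
cos(β/2)=0.975952, sin(β/2)=0.217986
d^3_{-3,-1}: single k=2 term ⇒ +0.166961;  D = -0.001117-0.166957i
d^3_{-2,-1}: k∈[1..2] ⇒ +0.610338 -0.060897 = +0.549440;  D = -0.393795-0.383158i
d^3_{-1,-1}: k∈[0..2] ⇒ +0.864113 -0.344873 +0.012904 = +0.532144;  D = -0.532030+0.011011i
d^3_{0,-1}: k∈[0..2] ⇒ -0.668591 +0.100065 -0.001664 = -0.570191;  D = +0.391866-0.414196i
d^3_{1,-1}: k∈[0..2] ⇒ +0.258655 -0.017205 +0.000107 = +0.241557;  D = +0.008379+0.241412i
d^3_{2,-1}: k∈[0..1] ⇒ -0.060897 +0.001519 = -0.059378;  D = -0.043701-0.040200i
d^3_{3,-1}: single k=0 term ⇒ +0.008329;  D = +0.008320-0.000405i
Y_3^{m'}(θ=0.3937,φ=0.212) and Σ D·Y over m':
  (-0.0011-0.1670i)·(+0.0189-0.0140i)  (-0.3938-0.3832i)·(+0.1266-0.0571i)  (-0.5320+0.0110i)·(+0.3956-0.0852i)  (+0.3919-0.4142i)·(+0.4357+0.0000i)  (+0.0084+0.2414i)·(-0.3956-0.0852i)  (-0.0437-0.0402i)·(+0.1266+0.0571i)  (+0.0083-0.0004i)·(-0.0189-0.0140i)
Y_3^-1(R⁻¹ n̂) = -0.099070-0.263865i

Re=-0.0991 Im=-0.2639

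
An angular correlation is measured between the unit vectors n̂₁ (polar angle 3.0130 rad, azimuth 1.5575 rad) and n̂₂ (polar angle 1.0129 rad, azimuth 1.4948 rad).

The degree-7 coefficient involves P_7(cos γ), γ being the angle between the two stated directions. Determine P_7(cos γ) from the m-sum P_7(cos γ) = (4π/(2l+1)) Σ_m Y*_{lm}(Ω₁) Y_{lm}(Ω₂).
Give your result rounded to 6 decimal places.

-0.026665

Term-by-term m-sum for l=7 (normalisation 4π/15 = 0.837758):
  m=-7: (-0.000000-0.000000i) × (-0.080226+0.136306i) = +0.000000+0.000000i  (running Σ = +0.000000+0.000000i)
  m=-6: (+0.000008-0.000001i) × (-0.331561-0.162614i) = -0.000003-0.000001i  (running Σ = -0.000003-0.000001i)
  m=-5: (+0.000010+0.000150i) × (+0.158105-0.395865i) = +0.000061+0.000020i  (running Σ = +0.000058+0.000019i)
  m=-4: (-0.001923+0.000102i) × (+0.123563+0.038763i) = -0.000242-0.000062i  (running Σ = -0.000184-0.000043i)
  m=-3: (-0.000711-0.017816i) × (+0.065119-0.280658i) = -0.005046-0.000961i  (running Σ = -0.005230-0.001004i)
  m=-2: (+0.115156-0.003063i) × (+0.270879+0.041492i) = +0.031320+0.003948i  (running Σ = +0.026090+0.002944i)
  m=-1: (+0.006220+0.467737i) × (+0.013982-0.183622i) = +0.085974+0.005398i  (running Σ = +0.112064+0.008342i)
  m=0: (-0.853724-0.000000i) × (+0.299813+0.000000i) = -0.255958-0.000000i  (running Σ = -0.143894+0.008342i)
  m=1: (-0.006220+0.467737i) × (-0.013982-0.183622i) = +0.085974-0.005398i  (running Σ = -0.057920+0.002944i)
  m=2: (+0.115156+0.003063i) × (+0.270879-0.041492i) = +0.031320-0.003948i  (running Σ = -0.026599-0.001004i)
  m=3: (+0.000711-0.017816i) × (-0.065119-0.280658i) = -0.005046+0.000961i  (running Σ = -0.031646-0.000043i)
  m=4: (-0.001923-0.000102i) × (+0.123563-0.038763i) = -0.000242+0.000062i  (running Σ = -0.031887+0.000019i)
  m=5: (-0.000010+0.000150i) × (-0.158105-0.395865i) = +0.000061-0.000020i  (running Σ = -0.031827-0.000001i)
  m=6: (+0.000008+0.000001i) × (-0.331561+0.162614i) = -0.000003+0.000001i  (running Σ = -0.031829+0.000000i)
  m=7: (+0.000000-0.000000i) × (+0.080226+0.136306i) = +0.000000-0.000000i  (running Σ = -0.031829+0.000000i)
Σ over m = -0.031829+0.000000i; ×(4π/15) → -0.026665+0.000000i. Real part: -0.026665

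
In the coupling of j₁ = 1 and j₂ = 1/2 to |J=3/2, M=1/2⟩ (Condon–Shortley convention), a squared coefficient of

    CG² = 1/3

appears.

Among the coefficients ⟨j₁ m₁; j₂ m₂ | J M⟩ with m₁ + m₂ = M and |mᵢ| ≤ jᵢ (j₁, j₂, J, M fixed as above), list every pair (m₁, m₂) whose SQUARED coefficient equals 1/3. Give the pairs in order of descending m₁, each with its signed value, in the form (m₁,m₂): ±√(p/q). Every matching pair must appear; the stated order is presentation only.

(1,-1/2): +√(1/3)

Admissible pairs with m₁+m₂ = M = 1/2: (0,1/2), (1,-1/2)
  (m₁,m₂)=(1,-1/2): CG² = 1/3, CG = +√(1/3)   ← matches the target
  (m₁,m₂)=(0,1/2): CG² = 2/3, CG = +√(2/3)
Pairs with CG² = 1/3: (1,-1/2): +√(1/3)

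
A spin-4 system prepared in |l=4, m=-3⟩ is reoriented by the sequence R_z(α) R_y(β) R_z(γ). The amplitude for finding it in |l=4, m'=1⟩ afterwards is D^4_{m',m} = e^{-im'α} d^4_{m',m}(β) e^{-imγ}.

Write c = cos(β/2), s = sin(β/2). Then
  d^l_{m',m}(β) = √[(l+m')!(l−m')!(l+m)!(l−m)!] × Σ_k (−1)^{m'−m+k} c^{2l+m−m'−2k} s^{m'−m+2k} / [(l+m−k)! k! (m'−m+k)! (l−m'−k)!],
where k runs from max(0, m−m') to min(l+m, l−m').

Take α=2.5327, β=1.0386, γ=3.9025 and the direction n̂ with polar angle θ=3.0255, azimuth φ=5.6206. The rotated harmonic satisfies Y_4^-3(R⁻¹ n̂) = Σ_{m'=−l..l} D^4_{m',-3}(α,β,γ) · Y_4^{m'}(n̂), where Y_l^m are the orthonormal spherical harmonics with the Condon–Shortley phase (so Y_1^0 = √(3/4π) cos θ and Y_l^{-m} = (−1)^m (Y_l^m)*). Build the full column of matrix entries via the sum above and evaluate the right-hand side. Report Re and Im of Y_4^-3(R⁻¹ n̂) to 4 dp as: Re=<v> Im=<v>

Need the full column D^4_{m',-3} for m'=−4..4 at α=2.5327, β=1.0386, γ=3.9025.
cos(β/2)=0.868167, sin(β/2)=0.496273
d^4_{-4,-3}: single k=1 term ⇒ +0.521780;  D = -0.515697+0.079443i
d^4_{-3,-3}: k∈[0..1] ⇒ +0.322720 -0.738172 = -0.415452;  D = -0.372994-0.182965i
d^4_{-2,-3}: k∈[0..1] ⇒ -0.690250 +0.676647 = -0.013604;  D = +0.006592+0.011900i
d^4_{-1,-3}: k∈[0..1] ⇒ +0.837008 -0.455840 = +0.381168;  D = -0.039203+0.379147i
d^4_{0,-3}: k∈[0..1] ⇒ -0.713248 +0.233064 = -0.480184;  D = -0.313701+0.363550i
d^4_{1,-3}: k∈[0..1] ⇒ +0.455840 -0.089371 = +0.366469;  D = -0.355078+0.090658i
d^4_{2,-3}: k∈[0..1] ⇒ -0.221104 +0.024083 = -0.197021;  D = -0.184466-0.069205i
d^4_{3,-3}: k∈[0..1] ⇒ +0.078818 -0.003679 = +0.075139;  D = -0.042612-0.061888i
d^4_{4,-3}: single k=0 term ⇒ -0.018205;  D = +0.000107-0.018205i
Y_4^{m'}(θ=3.0255,φ=5.6206) and Σ D·Y over m':
  (-0.5157+0.0794i)·(-0.0001+0.0000i)  (-0.3730-0.1830i)·(+0.0008-0.0018i)  (+0.0066+0.0119i)·(+0.0064+0.0257i)  (-0.0392+0.3791i)·(-0.1676-0.1308i)  (-0.3137+0.3636i)·(+0.7902+0.0000i)  (-0.3551+0.0907i)·(+0.1676-0.1308i)  (-0.1845-0.0692i)·(+0.0064-0.0257i)  (-0.0426-0.0619i)·(-0.0008-0.0018i)  (+0.0001-0.0182i)·(-0.0001-0.0000i)
Y_4^-3(R⁻¹ n̂) = -0.243273+0.295638i

Re=-0.2433 Im=0.2956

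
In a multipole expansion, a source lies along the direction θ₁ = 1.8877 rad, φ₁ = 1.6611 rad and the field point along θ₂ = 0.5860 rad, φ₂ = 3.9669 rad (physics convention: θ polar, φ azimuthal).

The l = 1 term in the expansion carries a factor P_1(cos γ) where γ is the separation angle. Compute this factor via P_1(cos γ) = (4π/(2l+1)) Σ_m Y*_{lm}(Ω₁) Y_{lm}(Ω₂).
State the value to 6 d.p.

Addition theorem: P_1(cos γ) = (4π/3) Σ_m Y*_{lm}(Ω₁) Y_{lm}(Ω₂), m = −1…1:
  m=-1: Y*=-0.029606+0.326953i  Y=-0.129608+0.140390i  product -0.042064-0.046532i
  m=+0: Y*=-0.152261-0.000000i  Y=+0.407084+0.000000i  product -0.061983-0.000000i
  m=+1: Y*=+0.029606+0.326953i  Y=+0.129608+0.140390i  product -0.042064+0.046532i
Total Σ_m = -0.146110+0.000000i. Multiply by 4.188790: -0.612025+0.000000i. P_1(cos γ) = -0.612025

-0.612025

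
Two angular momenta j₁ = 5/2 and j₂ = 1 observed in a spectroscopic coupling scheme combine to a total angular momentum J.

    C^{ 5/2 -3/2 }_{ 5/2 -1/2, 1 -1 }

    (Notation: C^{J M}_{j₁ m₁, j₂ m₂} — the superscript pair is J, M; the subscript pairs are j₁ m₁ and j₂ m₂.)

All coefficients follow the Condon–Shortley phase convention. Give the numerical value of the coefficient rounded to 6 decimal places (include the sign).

+√(16/35) ≈ +0.676123

j₁+j₂−J=1  J+j₁−j₂=4  J−j₁+j₂=1  j₁+j₂+J+1=7
(j₁±m₁, j₂±m₂, J±M) = (2,3,0,2,1,4)
P² = 576/35
sum k=0..0:
  [0] +1/6 = 1/6
S = 1/6
C² = P²·S² = 16/35 ; C = +0.676123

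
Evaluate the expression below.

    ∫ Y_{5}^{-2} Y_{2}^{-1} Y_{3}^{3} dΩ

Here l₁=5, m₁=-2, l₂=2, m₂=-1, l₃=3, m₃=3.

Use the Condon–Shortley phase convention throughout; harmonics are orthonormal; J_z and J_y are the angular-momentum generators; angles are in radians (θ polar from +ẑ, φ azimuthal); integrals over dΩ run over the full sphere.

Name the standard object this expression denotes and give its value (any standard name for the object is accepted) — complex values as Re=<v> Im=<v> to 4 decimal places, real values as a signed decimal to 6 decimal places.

Gaunt coefficient, +0.063396

This is a Gaunt coefficient — the integral of a triple product of spherical harmonics over the sphere.
Checks pass: Σm=0; 10 even; l₃=3∈[3,7].
(2·5+1)(2·2+1)(2·3+1) = 385
Δ: 4! 6! 0! / 11! → 1/2310
sum: t=2:+1/144 = 1/144
3j²(5 2 3; 0 0 0) = Δ·Π!·Σ² = 10/231  (sign -1)
sum: t=1:−1/4320 = -1/4320
3j²(5 2 3; -2 -1 3) = Δ·Π!·Σ² = 1/330  (sign -1)
combine: 4πI² = 385·10/231·1/330 = 5/99
take √, sign +1: I = 0.06339609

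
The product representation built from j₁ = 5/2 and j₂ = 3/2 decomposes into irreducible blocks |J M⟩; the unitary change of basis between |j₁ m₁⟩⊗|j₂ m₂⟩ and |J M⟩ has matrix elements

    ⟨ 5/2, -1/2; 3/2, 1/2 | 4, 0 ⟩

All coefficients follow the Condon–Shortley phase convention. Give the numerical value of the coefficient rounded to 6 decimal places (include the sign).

+0.654654

j₁+j₂−J=0  J+j₁−j₂=5  J−j₁+j₂=3  j₁+j₂+J+1=9
(j₁±m₁, j₂±m₂, J±M) = (2,3,2,1,4,4)
P² = 1728/7
sum k=0..0:
  [0] +1/24 = 1/24
S = 1/24
C² = P²·S² = 3/7 ; C = +0.654654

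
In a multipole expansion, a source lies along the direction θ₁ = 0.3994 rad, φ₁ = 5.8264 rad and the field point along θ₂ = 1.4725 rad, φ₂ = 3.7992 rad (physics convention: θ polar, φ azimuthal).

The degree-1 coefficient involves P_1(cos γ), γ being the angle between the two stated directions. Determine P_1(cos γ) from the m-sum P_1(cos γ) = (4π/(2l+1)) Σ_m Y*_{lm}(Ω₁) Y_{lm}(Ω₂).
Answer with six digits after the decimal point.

-0.080141

Summing Y*_{l m}(θ₁,φ₁)·Y_{l m}(θ₂,φ₂) over m ∈ [−1, 1]; prefactor 4π/(2·1+1) = 4.188790:
  term(m=-1) = -0.020358+0.041465i   from Y*(Ω₁)=+0.120576-0.059257i, Y(Ω₂)=-0.272124+0.210155i
  term(m=+0) = +0.021585+0.000000i   from Y*(Ω₁)=+0.450147-0.000000i, Y(Ω₂)=+0.047951+0.000000i
  term(m=+1) = -0.020358-0.041465i   from Y*(Ω₁)=-0.120576-0.059257i, Y(Ω₂)=+0.272124+0.210155i
Accumulated sum -0.019132+0.000000i; after 4π/(2l+1) scaling, -0.080141+0.000000i ⇒ P_1 = -0.080141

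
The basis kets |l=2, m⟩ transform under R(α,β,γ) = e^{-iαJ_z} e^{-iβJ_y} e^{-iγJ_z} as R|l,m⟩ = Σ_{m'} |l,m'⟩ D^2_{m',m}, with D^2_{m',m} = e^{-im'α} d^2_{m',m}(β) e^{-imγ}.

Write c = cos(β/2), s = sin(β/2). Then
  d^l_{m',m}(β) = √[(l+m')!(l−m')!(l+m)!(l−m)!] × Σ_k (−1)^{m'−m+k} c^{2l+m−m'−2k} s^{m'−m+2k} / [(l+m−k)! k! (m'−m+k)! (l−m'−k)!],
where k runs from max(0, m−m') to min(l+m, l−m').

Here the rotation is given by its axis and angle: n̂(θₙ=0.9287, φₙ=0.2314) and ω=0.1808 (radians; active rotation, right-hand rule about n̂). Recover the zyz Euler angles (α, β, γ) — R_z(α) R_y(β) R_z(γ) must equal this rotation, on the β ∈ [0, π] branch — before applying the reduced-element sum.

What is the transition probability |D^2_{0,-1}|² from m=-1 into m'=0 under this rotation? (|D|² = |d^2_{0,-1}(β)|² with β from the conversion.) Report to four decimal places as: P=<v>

P=0.0305

Axis–angle → zyz. n̂ = (sinθₙcosφₙ, sinθₙsinφₙ, cosθₙ) = (+0.779497, +0.183665, +0.598876), ω = 0.1808.
R = I cosω + sinω [n̂]ₓ + (1−cosω) n̂n̂ᵀ gives
  R = [+0.993604, -0.105354, +0.040635; +0.110021, +0.984250, -0.138374; -0.025417, +0.141959, +0.989546]
β = atan2(√(R₁₃²+R₂₃²), R₃₃) = 0.144721; α = atan2(R₂₃, R₁₃) mod 2π = 4.998022; γ = atan2(R₃₂, −R₃₁) mod 2π = 1.393629
First d^2_{0,-1}(β=0.1447), then the phase factors e^{-i(0)α} and e^{-i(-1)γ}:
c=cos(0.144721/2)=0.997383, s=sin(0.144721/2)=0.072298; N=√[2·2·1·6]=4.898979
The bounds max(0,m−m')=0 and min(l+m,l−m')=1 give 2 terms
  k=0: (−1)^1·4.8990/(2)·0.9974^3·0.0723^1 = -0.175705
  k=1: (−1)^2·4.8990/(2)·0.9974^1·0.0723^3 = +0.000923
d^2_{0,-1}(0.1447) = -0.175705 +0.000923 = -0.174782
|D^2_{0,-1}|² = |d^2_{0,-1}(β)|² = (-0.174782)² = 0.030549 (the z-rotation phases have unit modulus)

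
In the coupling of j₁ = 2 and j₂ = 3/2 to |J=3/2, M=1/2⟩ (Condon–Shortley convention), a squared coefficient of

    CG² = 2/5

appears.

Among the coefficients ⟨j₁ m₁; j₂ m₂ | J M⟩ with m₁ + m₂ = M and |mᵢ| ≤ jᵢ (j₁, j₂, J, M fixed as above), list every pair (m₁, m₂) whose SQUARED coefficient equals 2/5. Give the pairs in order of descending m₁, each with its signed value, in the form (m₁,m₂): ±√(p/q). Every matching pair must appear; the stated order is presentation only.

Admissible pairs with m₁+m₂ = M = 1/2: (-1,3/2), (0,1/2), (1,-1/2), (2,-3/2)
  (m₁,m₂)=(2,-3/2): CG² = 2/5, CG = +√(2/5)   ← matches the target
  (m₁,m₂)=(1,-1/2): CG² = 0/1, CG = 0
  (m₁,m₂)=(0,1/2): CG² = 1/5, CG = −√(1/5)
  (m₁,m₂)=(-1,3/2): CG² = 2/5, CG = +√(2/5)   ← matches the target
Pairs with CG² = 2/5: (2,-3/2): +√(2/5); (-1,3/2): +√(2/5)

(2,-3/2): +√(2/5); (-1,3/2): +√(2/5)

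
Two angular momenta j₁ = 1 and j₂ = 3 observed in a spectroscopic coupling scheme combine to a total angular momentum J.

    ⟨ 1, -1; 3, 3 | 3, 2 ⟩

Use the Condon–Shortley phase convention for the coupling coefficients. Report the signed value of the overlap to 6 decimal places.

√[7·1!1!5!/8! · 0!2!6!0!5!1!] = √(3600)
  +(−1)^1/∏(1,0,1,5,0,0)! = -1/120  (running -1/120)
⟨..|..⟩ = √(3600)·(-1/120) = -0.500000

-0.500000  (= −√(1/4))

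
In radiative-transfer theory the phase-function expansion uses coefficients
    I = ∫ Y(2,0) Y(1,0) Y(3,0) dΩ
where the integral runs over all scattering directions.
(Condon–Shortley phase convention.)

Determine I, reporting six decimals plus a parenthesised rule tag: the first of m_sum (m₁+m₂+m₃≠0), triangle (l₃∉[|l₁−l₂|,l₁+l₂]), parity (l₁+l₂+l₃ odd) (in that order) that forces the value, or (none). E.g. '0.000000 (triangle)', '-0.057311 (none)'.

0.247767 (none)

Rules hold: Σm=0, L=6 even, 1≤3≤3.
N = 5·3·7 = 105
Δ = 0!·4!·2!/7! = 1/105
Racah Σ t=0..0: t=0:+1/4 = 1/4
⇒ 3j(2 1 3; 0 0 0)² = 3/35, sgn -1
(m-triple is (0,0,0) — same symbol as above.)
4πI² = N·(3j₀)²·(3jₘ)² = 27/35
I = +1·√(0.771429/4π) = 0.24776670
No selection rule forces the value: the integral is nonzero (none).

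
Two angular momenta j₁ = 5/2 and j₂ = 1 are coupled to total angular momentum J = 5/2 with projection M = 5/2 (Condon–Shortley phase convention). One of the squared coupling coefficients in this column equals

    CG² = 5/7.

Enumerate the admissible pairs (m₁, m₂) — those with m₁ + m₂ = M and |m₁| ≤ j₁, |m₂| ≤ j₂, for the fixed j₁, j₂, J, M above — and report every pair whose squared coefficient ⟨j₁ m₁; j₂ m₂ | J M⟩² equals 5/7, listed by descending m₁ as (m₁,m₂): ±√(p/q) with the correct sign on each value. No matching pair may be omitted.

(5/2,0): +√(5/7)

Admissible pairs with m₁+m₂ = M = 5/2: (3/2,1), (5/2,0)
  (m₁,m₂)=(5/2,0): CG² = 5/7, CG = +√(5/7)   ← matches the target
  (m₁,m₂)=(3/2,1): CG² = 2/7, CG = −√(2/7)
Pairs with CG² = 5/7: (5/2,0): +√(5/7)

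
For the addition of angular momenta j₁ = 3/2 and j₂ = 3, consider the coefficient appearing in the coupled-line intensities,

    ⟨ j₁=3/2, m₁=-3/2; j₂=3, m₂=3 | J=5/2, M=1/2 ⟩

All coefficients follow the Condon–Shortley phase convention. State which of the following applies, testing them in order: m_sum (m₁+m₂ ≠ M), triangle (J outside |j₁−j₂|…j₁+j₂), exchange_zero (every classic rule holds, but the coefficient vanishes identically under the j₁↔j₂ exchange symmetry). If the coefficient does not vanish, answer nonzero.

m_sum

m-sum: m₁+m₂ = -3/2+3 = 3/2, M = 1/2  ✗ ⇒ coefficient is 0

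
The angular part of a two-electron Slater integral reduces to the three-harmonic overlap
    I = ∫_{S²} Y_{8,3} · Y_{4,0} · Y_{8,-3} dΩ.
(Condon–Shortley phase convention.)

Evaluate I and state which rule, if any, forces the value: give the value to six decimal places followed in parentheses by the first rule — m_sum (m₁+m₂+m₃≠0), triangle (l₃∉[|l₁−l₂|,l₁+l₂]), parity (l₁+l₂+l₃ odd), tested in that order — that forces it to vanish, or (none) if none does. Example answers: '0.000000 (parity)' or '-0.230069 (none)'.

Rules hold: Σm=0, L=20 even, 4≤8≤12.
N = 17·9·17 = 2601
Δ = 4!·12!·4!/21! = 1/185175900
Racah Σ t=0..4: t=0:+1/557383680 t=1:−1/21772800 t=2:+1/8294400 t=3:−1/21772800 t=4:+1/557383680 = 1/30965760
⇒ 3j(8 4 8; 0 0 0)² = 36/4199, sgn +1
Racah Σ t=0..4: t=0:+1/348364800 t=1:−1/34836480 t=2:+1/34836480 t=3:−1/261273600 t=4:+1/22992076800 = -1/1094860800
⇒ 3j(8 4 8; 3 0 -3)² = 1/16796, sgn +1
4πI² = N·(3j₀)²·(3jₘ)² = 81/61009
I = +1·√(0.00132767/4π) = 0.01027876
No selection rule forces the value: the integral is nonzero (none).

0.010279 (none)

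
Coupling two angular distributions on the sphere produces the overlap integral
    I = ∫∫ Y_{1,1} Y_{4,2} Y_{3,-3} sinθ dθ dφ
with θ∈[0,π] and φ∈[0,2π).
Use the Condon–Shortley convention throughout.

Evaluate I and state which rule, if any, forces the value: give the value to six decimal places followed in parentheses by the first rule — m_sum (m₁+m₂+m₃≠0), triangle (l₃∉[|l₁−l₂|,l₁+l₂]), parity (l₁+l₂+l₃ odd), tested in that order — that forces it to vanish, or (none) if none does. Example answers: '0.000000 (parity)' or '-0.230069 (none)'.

0.061558 (none)

Checks pass: Σm=0; 8 even; l₃=3∈[3,5].
(2·1+1)(2·4+1)(2·3+1) = 189
Δ: 2! 0! 6! / 9! → 1/252
sum: t=1:−1/36 = -1/36
3j²(1 4 3; 0 0 0) = Δ·Π!·Σ² = 4/63  (sign +1)
sum: t=0:+1/1440 = 1/1440
3j²(1 4 3; 1 2 -3) = Δ·Π!·Σ² = 1/252  (sign +1)
combine: 4πI² = 189·4/63·1/252 = 1/21
take √, sign +1: I = 0.06155813
No selection rule forces the value: the integral is nonzero (none).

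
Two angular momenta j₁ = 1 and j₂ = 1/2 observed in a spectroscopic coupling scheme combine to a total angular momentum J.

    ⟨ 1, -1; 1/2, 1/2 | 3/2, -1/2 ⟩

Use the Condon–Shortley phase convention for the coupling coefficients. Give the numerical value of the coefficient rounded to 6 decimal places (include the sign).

+√(1/3) = +0.577350

triangle: 0!*2!*1!/4! = 2/24
(j±m)!: 0!*2!*1!*0!*1!*2! = 4
prefactor² = (2J+1)*Δ*N² = 4/3
  k=0: +1/(0!*0!*2!*1!*0!*0!) = 1/2
Σ = 1/2  ⇒  CG² = 4/3*(1/2)² = 1/3
CG = +√(1/3) = +0.577350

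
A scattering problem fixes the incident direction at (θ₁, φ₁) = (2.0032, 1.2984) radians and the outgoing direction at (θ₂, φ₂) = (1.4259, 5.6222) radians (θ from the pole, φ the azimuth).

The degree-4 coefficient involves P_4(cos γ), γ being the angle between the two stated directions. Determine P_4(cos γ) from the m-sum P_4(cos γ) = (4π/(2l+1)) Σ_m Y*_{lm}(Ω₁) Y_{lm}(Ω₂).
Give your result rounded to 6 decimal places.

Expand P_4 via completeness: Σ_{m} conj(Y_{4,m}) at Ω₁ times Y_{4,m} at Ω₂ —
  m=-4: Y*=0.13921 - 0.26660j  Y=-0.37281 + 0.20253j  product 0.00210 + 0.12759j
  m=-3: Y*=0.28630 + 0.26865j  Y=-0.07015 + 0.16044j  product -0.06319 + 0.02709j
  m=-2: Y*=-0.05407 + 0.03276j  Y=-0.06889 - 0.27113j  product 0.01261 + 0.01240j
  m=-1: Y*=0.08575 + 0.30699j  Y=-0.15228 - 0.11843j  product 0.02330 - 0.05691j
  m=+0: Y*=-0.12577 + 0.00000j  Y=0.25280 + 0.00000j  product -0.03179 + 0.00000j
  m=+1: Y*=-0.08575 + 0.30699j  Y=0.15228 - 0.11843j  product 0.02330 + 0.05691j
  m=+2: Y*=-0.05407 - 0.03276j  Y=-0.06889 + 0.27113j  product 0.01261 - 0.01240j
  m=+3: Y*=-0.28630 + 0.26865j  Y=0.07015 + 0.16044j  product -0.06319 - 0.02709j
  m=+4: Y*=0.13921 + 0.26660j  Y=-0.37281 - 0.20253j  product 0.00210 - 0.12759j
Σ over m = -0.08216 + 0.00000j; ×(4π/9) → -0.11472 + 0.00000j. Real part: -0.114717

-0.114717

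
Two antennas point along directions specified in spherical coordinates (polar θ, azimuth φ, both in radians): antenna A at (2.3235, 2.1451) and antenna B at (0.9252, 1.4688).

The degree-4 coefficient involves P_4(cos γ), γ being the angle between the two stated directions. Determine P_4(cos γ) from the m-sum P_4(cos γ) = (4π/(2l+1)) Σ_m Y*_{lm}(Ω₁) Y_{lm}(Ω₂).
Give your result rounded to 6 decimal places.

Addition theorem: P_4(cos γ) = (4π/9) Σ_m Y*_{lm}(Ω₁) Y_{lm}(Ω₂), m = −4…4:
  [-4]  conj(Y_{4,-4})(Ω₁) = -0.08340 + 0.09387j ; Y_{4,-4}(Ω₂) = 0.16534 + 0.07147j ; Δ = -0.02050 + 0.00956j
  [-3]  conj(Y_{4,-3})(Ω₁) = -0.32881 - 0.05041j ; Y_{4,-3}(Ω₂) = -0.11561 + 0.36594j ; Δ = 0.05646 - 0.11450j
  [-2]  conj(Y_{4,-2})(Ω₁) = -0.16584 - 0.36919j ; Y_{4,-2}(Ω₂) = -0.32062 - 0.06633j ; Δ = 0.02868 + 0.12937j
  [-1]  conj(Y_{4,-1})(Ω₁) = 0.03479 - 0.05376j ; Y_{4,-1}(Ω₂) = -0.01079 + 0.10538j ; Δ = 0.00529 + 0.00425j
  [+0]  conj(Y_{4,0})(Ω₁) = -0.35713 + 0.00000j ; Y_{4,0}(Ω₂) = -0.34629 + 0.00000j ; Δ = 0.12367 + 0.00000j
  [+1]  conj(Y_{4,1})(Ω₁) = -0.03479 - 0.05376j ; Y_{4,1}(Ω₂) = 0.01079 + 0.10538j ; Δ = 0.00529 - 0.00425j
  [+2]  conj(Y_{4,2})(Ω₁) = -0.16584 + 0.36919j ; Y_{4,2}(Ω₂) = -0.32062 + 0.06633j ; Δ = 0.02868 - 0.12937j
  [+3]  conj(Y_{4,3})(Ω₁) = 0.32881 - 0.05041j ; Y_{4,3}(Ω₂) = 0.11561 + 0.36594j ; Δ = 0.05646 + 0.11450j
  [+4]  conj(Y_{4,4})(Ω₁) = -0.08340 - 0.09387j ; Y_{4,4}(Ω₂) = 0.16534 - 0.07147j ; Δ = -0.02050 - 0.00956j
Total Σ_m = 0.26354 - 0.00000j. Multiply by 1.396263: 0.36797 - 0.00000j. P_4(cos γ) = 0.367975

0.367975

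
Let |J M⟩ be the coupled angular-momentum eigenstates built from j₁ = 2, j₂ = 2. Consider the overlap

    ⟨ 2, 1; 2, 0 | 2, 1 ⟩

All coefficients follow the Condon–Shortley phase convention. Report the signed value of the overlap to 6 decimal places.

√[5·2!2!2!/7! · 3!1!2!2!3!1!] = √(8/7)
  +(−1)^0/∏(0,2,1,2,1,0)! = 1/4  (running 1/4)
  +(−1)^1/∏(1,1,0,1,2,1)! = -1/2  (running -1/4)
⟨..|..⟩ = √(8/7)·(-1/4) = -0.267261

−√(1/14) ≈ -0.267261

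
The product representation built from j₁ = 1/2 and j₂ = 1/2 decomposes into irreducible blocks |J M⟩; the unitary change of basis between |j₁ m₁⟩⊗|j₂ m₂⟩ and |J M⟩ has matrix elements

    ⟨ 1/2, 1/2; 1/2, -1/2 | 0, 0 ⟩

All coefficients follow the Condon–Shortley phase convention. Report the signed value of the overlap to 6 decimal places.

+0.707107

√[1·1!0!0!/2! · 1!0!0!1!0!0!] = √(1/2)
  +(−1)^0/∏(0,1,0,0,0,0)! = 1  (running 1)
⟨..|..⟩ = √(1/2)·(1) = +0.707107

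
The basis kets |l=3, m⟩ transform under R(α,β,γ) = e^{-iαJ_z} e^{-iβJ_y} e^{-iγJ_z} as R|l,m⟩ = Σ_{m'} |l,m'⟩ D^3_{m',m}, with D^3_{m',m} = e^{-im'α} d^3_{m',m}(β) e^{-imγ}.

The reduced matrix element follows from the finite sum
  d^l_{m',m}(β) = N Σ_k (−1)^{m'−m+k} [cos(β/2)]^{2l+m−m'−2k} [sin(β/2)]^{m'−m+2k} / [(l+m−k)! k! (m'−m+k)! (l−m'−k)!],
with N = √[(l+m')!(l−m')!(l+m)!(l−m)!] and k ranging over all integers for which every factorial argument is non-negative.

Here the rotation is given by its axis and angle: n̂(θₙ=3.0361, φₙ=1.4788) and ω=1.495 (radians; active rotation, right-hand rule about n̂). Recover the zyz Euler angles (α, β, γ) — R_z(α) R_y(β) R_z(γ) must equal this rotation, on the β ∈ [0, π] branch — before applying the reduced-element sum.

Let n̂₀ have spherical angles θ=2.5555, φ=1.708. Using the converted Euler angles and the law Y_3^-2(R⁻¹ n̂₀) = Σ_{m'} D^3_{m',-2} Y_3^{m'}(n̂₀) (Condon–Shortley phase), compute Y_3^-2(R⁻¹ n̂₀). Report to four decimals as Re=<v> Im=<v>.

Re=-0.1857 Im=-0.0365

Axis–angle → zyz. n̂ = (sinθₙcosφₙ, sinθₙsinφₙ, cosθₙ) = (+0.009673, +0.104852, -0.994441), ω = 1.4950.
R = I cosω + sinω [n̂]ₓ + (1−cosω) n̂n̂ᵀ gives
  R = [+0.075810, +0.992523, +0.095660; -0.990648, +0.085885, -0.106019; -0.113442, -0.086728, +0.989752]
β = atan2(√(R₁₃²+R₂₃²), R₃₃) = 0.143286; α = atan2(R₂₃, R₁₃) mod 2π = 5.446468; γ = atan2(R₃₂, −R₃₁) mod 2π = 5.630460
Need the full column D^3_{m',-2} for m'=−3..3 at α=5.4465, β=0.1433, γ=5.6305.
cos(β/2)=0.997435, sin(β/2)=0.071582
d^3_{-3,-2}: single k=1 term ⇒ +0.173101;  D = -0.135248+0.108037i
d^3_{-2,-2}: k∈[0..1] ⇒ +0.984707 -0.025358 = +0.959349;  D = -0.946678-0.155406i
d^3_{-1,-2}: k∈[0..1] ⇒ -0.223473 +0.002302 = -0.221171;  D = +0.119606+0.186040i
d^3_{0,-2}: k∈[0..1] ⇒ +0.027778 -0.000143 = +0.027635;  D = +0.007247-0.026668i
d^3_{1,-2}: k∈[0..1] ⇒ -0.002302 +0.000006 = -0.002296;  D = -0.002048+0.001037i
d^3_{2,-2}: k∈[0..1] ⇒ +0.000131 -0.000000 = +0.000130;  D = +0.000122+0.000047i
d^3_{3,-2}: single k=0 term ⇒ -0.000005;  D = -0.000002-0.000004i
Y_3^{m'}(θ=2.5555,φ=1.708) and Σ D·Y over m':
  (-0.1352+0.1080i)·(+0.0282+0.0647i)  (-0.9467-0.1554i)·(+0.2507-0.0706i)  (+0.1196+0.1860i)·(-0.0604-0.4374i)  (+0.0072-0.0267i)·(-0.1462+0.0000i)  (-0.0020+0.0010i)·(+0.0604-0.4374i)  (+0.0001+0.0000i)·(+0.2507+0.0706i)  (-0.0000-0.0000i)·(-0.0282+0.0647i)
Y_3^-2(R⁻¹ n̂) = -0.185687-0.036522i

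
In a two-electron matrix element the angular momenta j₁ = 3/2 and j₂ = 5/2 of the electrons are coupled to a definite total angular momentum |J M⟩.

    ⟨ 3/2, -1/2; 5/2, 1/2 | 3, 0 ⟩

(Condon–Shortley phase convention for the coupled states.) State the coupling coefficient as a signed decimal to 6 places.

triangle: 1!·2!·4!/8! = 48/40320
(j±m)!: 1!·2!·3!·2!·3!·3! = 864
prefactor² = (2J+1)·Δ·N² = 36/5
  k=0: +1/(0!·1!·2!·3!·0!·1!) = 1/12
  k=1: −1/(1!·0!·1!·2!·1!·2!) = -1/4
Σ = -1/6  ⇒  CG² = 36/5·(-1/6)² = 1/5
CG = −√(1/5) = -0.447214

-0.447214  (= −√(1/5))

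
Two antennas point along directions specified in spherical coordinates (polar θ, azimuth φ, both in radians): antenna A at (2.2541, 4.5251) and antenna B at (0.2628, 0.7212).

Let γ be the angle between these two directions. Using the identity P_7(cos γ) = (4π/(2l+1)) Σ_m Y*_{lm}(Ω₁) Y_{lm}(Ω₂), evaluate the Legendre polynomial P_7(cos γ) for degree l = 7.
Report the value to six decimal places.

0.111066

Summing Y*_{l m}(θ₁,φ₁)·Y_{l m}(θ₂,φ₂) over m ∈ [−7, 7]; prefactor 4π/(2·7+1) = 0.837758:
  [-7]  conj(Y_{7,-7})(Ω₁) = (0.081512, 0.021664) ; Y_{7,-7}(Ω₂) = (0.000013, 0.000038) ; Δ = (0.000000, 0.000003)
  [-6]  conj(Y_{7,-6})(Ω₁) = (0.111073, -0.231674) ; Y_{7,-6}(Ω₂) = (-0.000209, 0.000515) ; Δ = (0.000096, 0.000106)
  [-5]  conj(Y_{7,-5})(Ω₁) = (-0.346649, -0.255064) ; Y_{7,-5}(Ω₂) = (-0.004318, 0.002163) ; Δ = (0.002048, 0.000351)
  [-4]  conj(Y_{7,-4})(Ω₁) = (-0.267740, 0.249003) ; Y_{7,-4}(Ω₂) = (-0.028480, -0.007479) ; Δ = (0.009487, -0.005089)
  [-3]  conj(Y_{7,-3})(Ω₁) = (-0.016131, -0.025623) ; Y_{7,-3}(Ω₂) = (-0.071310, -0.105860) ; Δ = (-0.001562, 0.003535)
  [-2]  conj(Y_{7,-2})(Ω₁) = (-0.338678, 0.133148) ; Y_{7,-2}(Ω₂) = (0.048012, -0.371878) ; Δ = (0.033254, 0.132340)
  [-1]  conj(Y_{7,-1})(Ω₁) = (0.024603, 0.129825) ; Y_{7,-1}(Ω₂) = (0.477549, -0.419858) ; Δ = (0.066257, 0.051668)
  [+0]  conj(Y_{7,0})(Ω₁) = (-0.328602, -0.000000) ; Y_{7,0}(Ω₂) = (0.263503, 0.000000) ; Δ = (-0.086587, -0.000000)
  [+1]  conj(Y_{7,1})(Ω₁) = (-0.024603, 0.129825) ; Y_{7,1}(Ω₂) = (-0.477549, -0.419858) ; Δ = (0.066257, -0.051668)
  [+2]  conj(Y_{7,2})(Ω₁) = (-0.338678, -0.133148) ; Y_{7,2}(Ω₂) = (0.048012, 0.371878) ; Δ = (0.033254, -0.132340)
  [+3]  conj(Y_{7,3})(Ω₁) = (0.016131, -0.025623) ; Y_{7,3}(Ω₂) = (0.071310, -0.105860) ; Δ = (-0.001562, -0.003535)
  [+4]  conj(Y_{7,4})(Ω₁) = (-0.267740, -0.249003) ; Y_{7,4}(Ω₂) = (-0.028480, 0.007479) ; Δ = (0.009487, 0.005089)
  [+5]  conj(Y_{7,5})(Ω₁) = (0.346649, -0.255064) ; Y_{7,5}(Ω₂) = (0.004318, 0.002163) ; Δ = (0.002048, -0.000351)
  [+6]  conj(Y_{7,6})(Ω₁) = (0.111073, 0.231674) ; Y_{7,6}(Ω₂) = (-0.000209, -0.000515) ; Δ = (0.000096, -0.000106)
  [+7]  conj(Y_{7,7})(Ω₁) = (-0.081512, 0.021664) ; Y_{7,7}(Ω₂) = (-0.000013, 0.000038) ; Δ = (0.000000, -0.000003)
Total Σ_m = (0.132575, 0.000000). Multiply by 0.837758: (0.111066, 0.000000). P_7(cos γ) = 0.111066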